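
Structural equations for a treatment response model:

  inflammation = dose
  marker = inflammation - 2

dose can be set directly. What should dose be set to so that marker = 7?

Substituting into the marker equation gives marker = dose - 2.
Solve dose - 2 = 7: dose = (7 + 2) / 1 = 9.

dose = 9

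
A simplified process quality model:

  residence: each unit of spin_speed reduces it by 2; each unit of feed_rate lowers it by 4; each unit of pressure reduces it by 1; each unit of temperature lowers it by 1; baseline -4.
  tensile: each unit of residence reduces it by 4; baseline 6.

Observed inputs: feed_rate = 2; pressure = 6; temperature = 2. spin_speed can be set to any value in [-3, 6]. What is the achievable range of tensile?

Substituting into the residence equation gives residence = -2*spin_speed - 20.
tensile becomes 8*spin_speed + 86.
Linear in spin_speed, so extremes are at the endpoints: spin_speed = -3 gives tensile = 62; spin_speed = 6 gives tensile = 134.

62 to 134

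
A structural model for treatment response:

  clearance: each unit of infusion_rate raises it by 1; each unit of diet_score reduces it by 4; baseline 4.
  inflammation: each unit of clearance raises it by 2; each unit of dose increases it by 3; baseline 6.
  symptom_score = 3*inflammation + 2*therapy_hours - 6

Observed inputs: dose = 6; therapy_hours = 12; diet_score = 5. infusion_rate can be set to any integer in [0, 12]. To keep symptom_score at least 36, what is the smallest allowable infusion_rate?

infusion_rate = 7

Substituting into the clearance equation gives clearance = infusion_rate - 16.
Substituting into the inflammation equation gives inflammation = 2*infusion_rate - 8.
symptom_score becomes 6*infusion_rate - 6.
Require 6*infusion_rate - 6 ≥ 36, so infusion_rate ≥ 7.
The smallest integer in [0, 12] satisfying this is 7.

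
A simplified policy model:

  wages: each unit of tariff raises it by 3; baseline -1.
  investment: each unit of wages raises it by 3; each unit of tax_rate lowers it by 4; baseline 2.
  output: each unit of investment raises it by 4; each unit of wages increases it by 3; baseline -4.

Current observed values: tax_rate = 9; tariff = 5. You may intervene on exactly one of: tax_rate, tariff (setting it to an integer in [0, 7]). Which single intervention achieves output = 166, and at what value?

Intervening on tax_rate: with other inputs at their observed values, output = -16*tax_rate + 214. Solving for 166 gives tax_rate = 3, within [0, 7].
Intervening on tariff: output = 45*tariff - 155. Reaching 166 requires tariff = 107/15, not an integer.

set tax_rate = 3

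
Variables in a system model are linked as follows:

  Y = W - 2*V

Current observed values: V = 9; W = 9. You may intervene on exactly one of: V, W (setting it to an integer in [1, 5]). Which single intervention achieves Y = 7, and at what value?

Intervening on V: with other inputs at their observed values, Y = -2*V + 9. Solving for 7 gives V = 1, within [1, 5].
Intervening on W: Y = W - 18. Reaching 7 requires W = 25, outside [1, 5].

set V = 1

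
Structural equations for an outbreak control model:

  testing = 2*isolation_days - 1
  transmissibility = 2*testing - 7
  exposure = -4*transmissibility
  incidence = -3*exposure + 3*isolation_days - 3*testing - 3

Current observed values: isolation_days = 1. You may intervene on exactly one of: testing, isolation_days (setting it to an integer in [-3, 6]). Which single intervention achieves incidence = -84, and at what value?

set testing = 0

Intervening on testing: with other inputs at their observed values, incidence = 21*testing - 84. Solving for -84 gives testing = 0, within [-3, 6].
Intervening on isolation_days: incidence = 45*isolation_days - 108. Reaching -84 requires isolation_days = 8/15, not an integer.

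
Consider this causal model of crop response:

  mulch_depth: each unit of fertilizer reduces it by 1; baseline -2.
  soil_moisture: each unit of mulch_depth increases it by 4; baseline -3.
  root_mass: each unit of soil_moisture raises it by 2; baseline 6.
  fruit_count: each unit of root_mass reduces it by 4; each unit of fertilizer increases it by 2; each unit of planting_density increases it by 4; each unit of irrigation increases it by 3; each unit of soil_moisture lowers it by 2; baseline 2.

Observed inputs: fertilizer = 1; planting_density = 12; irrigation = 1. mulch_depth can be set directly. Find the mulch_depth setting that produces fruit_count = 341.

Intervening on mulch_depth fixes its value directly, overriding its dependence on fertilizer.
Substituting into the root_mass equation gives root_mass = 8*mulch_depth.
So fruit_count = -40*mulch_depth + 61.
Solve -40*mulch_depth + 61 = 341: mulch_depth = (341 - 61) / -40 = -7.

mulch_depth = -7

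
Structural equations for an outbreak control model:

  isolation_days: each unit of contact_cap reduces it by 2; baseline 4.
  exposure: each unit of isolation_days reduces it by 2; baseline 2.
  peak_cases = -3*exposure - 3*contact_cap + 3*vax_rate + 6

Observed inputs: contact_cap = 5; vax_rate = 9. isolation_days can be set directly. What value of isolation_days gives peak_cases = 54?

Intervening on isolation_days fixes its value directly, overriding its dependence on contact_cap.
Substituting into the peak_cases equation gives peak_cases = 6*isolation_days + 12.
Solve 6*isolation_days + 12 = 54: isolation_days = (54 - 12) / 6 = 7.

isolation_days = 7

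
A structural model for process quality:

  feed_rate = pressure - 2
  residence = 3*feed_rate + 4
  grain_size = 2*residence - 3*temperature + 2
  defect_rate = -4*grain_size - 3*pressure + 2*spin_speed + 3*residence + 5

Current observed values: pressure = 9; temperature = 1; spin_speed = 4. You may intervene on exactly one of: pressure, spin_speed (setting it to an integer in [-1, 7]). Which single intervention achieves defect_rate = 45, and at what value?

Intervening on pressure: with other inputs at their observed values, defect_rate = -18*pressure + 27. Solving for 45 gives pressure = -1, within [-1, 7].
Intervening on spin_speed: defect_rate = 2*spin_speed - 143. Reaching 45 requires spin_speed = 94, outside [-1, 7].

set pressure = -1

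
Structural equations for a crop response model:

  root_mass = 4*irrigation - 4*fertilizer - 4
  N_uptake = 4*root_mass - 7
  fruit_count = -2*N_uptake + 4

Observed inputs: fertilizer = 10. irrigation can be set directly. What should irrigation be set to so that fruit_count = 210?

Substituting into the root_mass equation gives root_mass = 4*irrigation - 44.
N_uptake becomes 16*irrigation - 183.
Substituting into the fruit_count equation gives fruit_count = -32*irrigation + 370.
Solve -32*irrigation + 370 = 210: irrigation = (210 - 370) / -32 = 5.

irrigation = 5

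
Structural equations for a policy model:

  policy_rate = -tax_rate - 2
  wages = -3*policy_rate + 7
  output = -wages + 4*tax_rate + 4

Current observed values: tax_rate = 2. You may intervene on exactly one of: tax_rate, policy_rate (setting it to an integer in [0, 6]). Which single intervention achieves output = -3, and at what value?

Intervening on tax_rate: with other inputs at their observed values, output = tax_rate - 9. Solving for -3 gives tax_rate = 6, within [0, 6].
Intervening on policy_rate: output = 3*policy_rate + 5. Reaching -3 requires policy_rate = -8/3, not an integer.

set tax_rate = 6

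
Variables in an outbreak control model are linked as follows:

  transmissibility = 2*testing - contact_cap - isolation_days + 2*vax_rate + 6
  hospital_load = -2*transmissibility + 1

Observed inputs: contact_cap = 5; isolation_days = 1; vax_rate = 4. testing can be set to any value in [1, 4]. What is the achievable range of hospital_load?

Substituting into the transmissibility equation gives transmissibility = 2*testing + 8.
Substituting into the hospital_load equation gives hospital_load = -4*testing - 15.
Linear in testing, so extremes are at the endpoints: testing = 1 gives hospital_load = -19; testing = 4 gives hospital_load = -31.

-31 to -19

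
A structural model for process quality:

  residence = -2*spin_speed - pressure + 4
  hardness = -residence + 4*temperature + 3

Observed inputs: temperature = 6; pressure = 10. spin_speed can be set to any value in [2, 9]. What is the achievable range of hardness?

Substituting into the residence equation gives residence = -2*spin_speed - 6.
This gives hardness = 2*spin_speed + 33.
Linear in spin_speed, so extremes are at the endpoints: spin_speed = 2 gives hardness = 37; spin_speed = 9 gives hardness = 51.

37 to 51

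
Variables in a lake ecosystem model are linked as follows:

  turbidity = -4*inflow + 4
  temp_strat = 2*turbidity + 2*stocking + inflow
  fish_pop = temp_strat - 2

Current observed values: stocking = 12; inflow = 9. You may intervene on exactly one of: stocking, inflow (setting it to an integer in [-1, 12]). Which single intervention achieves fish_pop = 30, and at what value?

Intervening on stocking: fish_pop = 2*stocking - 57. Reaching 30 requires stocking = 87/2, not an integer.
Intervening on inflow: with other inputs at their observed values, fish_pop = -7*inflow + 30. Solving for 30 gives inflow = 0, within [-1, 12].

set inflow = 0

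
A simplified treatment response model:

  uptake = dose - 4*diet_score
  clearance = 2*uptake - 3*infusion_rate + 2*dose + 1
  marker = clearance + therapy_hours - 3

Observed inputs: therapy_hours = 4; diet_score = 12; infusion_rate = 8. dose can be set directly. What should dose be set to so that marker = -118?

Substituting into the uptake equation gives uptake = dose - 48.
So clearance = 4*dose - 119.
Substituting into the marker equation gives marker = 4*dose - 118.
Solve 4*dose - 118 = -118: dose = (-118 + 118) / 4 = 0.

dose = 0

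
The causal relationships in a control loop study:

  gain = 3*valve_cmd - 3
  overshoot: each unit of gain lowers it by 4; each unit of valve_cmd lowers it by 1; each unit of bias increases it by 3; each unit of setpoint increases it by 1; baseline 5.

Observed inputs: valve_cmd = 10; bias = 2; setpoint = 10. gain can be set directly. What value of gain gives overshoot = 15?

Intervening on gain fixes its value directly, overriding its dependence on valve_cmd.
Substituting into the overshoot equation gives overshoot = -4*gain + 11.
Solve -4*gain + 11 = 15: gain = (15 - 11) / -4 = -1.

gain = -1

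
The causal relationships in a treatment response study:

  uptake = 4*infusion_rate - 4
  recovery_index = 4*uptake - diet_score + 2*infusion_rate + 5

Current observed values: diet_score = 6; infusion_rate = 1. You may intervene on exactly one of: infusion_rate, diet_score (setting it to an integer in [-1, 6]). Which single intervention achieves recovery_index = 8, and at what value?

Intervening on infusion_rate: recovery_index = 18*infusion_rate - 17. Reaching 8 requires infusion_rate = 25/18, not an integer.
Intervening on diet_score: with other inputs at their observed values, recovery_index = -diet_score + 7. Solving for 8 gives diet_score = -1, within [-1, 6].

set diet_score = -1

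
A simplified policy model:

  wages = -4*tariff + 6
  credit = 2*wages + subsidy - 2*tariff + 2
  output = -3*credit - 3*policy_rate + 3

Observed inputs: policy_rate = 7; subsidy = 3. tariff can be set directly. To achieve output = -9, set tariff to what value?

Substituting into the credit equation gives credit = -10*tariff + 17.
Substituting into the output equation gives output = 30*tariff - 69.
Solve 30*tariff - 69 = -9: tariff = (-9 + 69) / 30 = 2.

tariff = 2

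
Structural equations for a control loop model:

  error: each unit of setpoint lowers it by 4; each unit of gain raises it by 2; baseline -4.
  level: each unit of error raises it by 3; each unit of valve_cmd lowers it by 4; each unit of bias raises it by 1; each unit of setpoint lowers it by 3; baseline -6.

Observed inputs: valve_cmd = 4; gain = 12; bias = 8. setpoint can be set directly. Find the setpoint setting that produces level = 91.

setpoint = -3

Substituting into the error equation gives error = -4*setpoint + 20.
This gives level = -15*setpoint + 46.
Solve -15*setpoint + 46 = 91: setpoint = (91 - 46) / -15 = -3.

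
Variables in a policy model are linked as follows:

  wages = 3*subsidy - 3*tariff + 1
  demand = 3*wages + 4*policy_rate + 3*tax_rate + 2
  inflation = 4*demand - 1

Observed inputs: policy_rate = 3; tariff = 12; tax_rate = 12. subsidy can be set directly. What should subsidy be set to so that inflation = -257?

Substituting into the wages equation gives wages = 3*subsidy - 35.
demand becomes 9*subsidy - 55.
This gives inflation = 36*subsidy - 221.
Solve 36*subsidy - 221 = -257: subsidy = (-257 + 221) / 36 = -1.

subsidy = -1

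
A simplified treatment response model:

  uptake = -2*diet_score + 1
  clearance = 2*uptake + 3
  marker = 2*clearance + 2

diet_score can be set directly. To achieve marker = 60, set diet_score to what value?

diet_score = -6

Substituting into the clearance equation gives clearance = -4*diet_score + 5.
So marker = -8*diet_score + 12.
Solve -8*diet_score + 12 = 60: diet_score = (60 - 12) / -8 = -6.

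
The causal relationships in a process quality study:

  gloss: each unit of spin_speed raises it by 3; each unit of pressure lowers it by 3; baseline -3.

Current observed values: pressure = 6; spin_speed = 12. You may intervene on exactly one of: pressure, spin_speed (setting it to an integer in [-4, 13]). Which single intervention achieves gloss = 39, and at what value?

set pressure = -2

Intervening on pressure: with other inputs at their observed values, gloss = -3*pressure + 33. Solving for 39 gives pressure = -2, within [-4, 13].
Intervening on spin_speed: gloss = 3*spin_speed - 21. Reaching 39 requires spin_speed = 20, outside [-4, 13].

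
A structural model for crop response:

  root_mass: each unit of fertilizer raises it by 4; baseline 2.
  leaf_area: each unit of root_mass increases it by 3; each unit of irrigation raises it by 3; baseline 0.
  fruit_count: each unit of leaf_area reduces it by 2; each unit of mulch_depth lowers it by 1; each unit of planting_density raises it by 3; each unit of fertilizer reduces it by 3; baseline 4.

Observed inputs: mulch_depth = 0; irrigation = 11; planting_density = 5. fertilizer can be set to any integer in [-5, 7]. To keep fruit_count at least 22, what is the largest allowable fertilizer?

Substituting into the leaf_area equation gives leaf_area = 12*fertilizer + 39.
Substituting into the fruit_count equation gives fruit_count = -27*fertilizer - 59.
Require -27*fertilizer - 59 ≥ 22, so fertilizer ≤ -3.
The largest integer in [-5, 7] satisfying this is -3.

fertilizer = -3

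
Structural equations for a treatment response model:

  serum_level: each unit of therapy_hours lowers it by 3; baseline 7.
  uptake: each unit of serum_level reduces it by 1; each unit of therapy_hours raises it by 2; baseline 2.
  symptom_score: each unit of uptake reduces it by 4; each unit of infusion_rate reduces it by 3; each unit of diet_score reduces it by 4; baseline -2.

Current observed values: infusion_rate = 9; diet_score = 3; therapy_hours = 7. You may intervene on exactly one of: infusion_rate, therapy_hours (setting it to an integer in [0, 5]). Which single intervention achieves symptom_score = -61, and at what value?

Intervening on infusion_rate: symptom_score = -3*infusion_rate - 134. Reaching -61 requires infusion_rate = -73/3, not an integer.
Intervening on therapy_hours: with other inputs at their observed values, symptom_score = -20*therapy_hours - 21. Solving for -61 gives therapy_hours = 2, within [0, 5].

set therapy_hours = 2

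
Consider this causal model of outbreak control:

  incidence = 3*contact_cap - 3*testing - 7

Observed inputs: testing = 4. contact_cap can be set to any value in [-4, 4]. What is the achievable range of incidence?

-31 to -7

Substituting into the incidence equation gives incidence = 3*contact_cap - 19.
Linear in contact_cap, so extremes are at the endpoints: contact_cap = -4 gives incidence = -31; contact_cap = 4 gives incidence = -7.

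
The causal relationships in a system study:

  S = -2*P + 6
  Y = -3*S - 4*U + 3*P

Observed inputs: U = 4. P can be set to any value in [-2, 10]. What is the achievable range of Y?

Substituting into the Y equation gives Y = 9*P - 34.
Linear in P, so extremes are at the endpoints: P = -2 gives Y = -52; P = 10 gives Y = 56.

-52 to 56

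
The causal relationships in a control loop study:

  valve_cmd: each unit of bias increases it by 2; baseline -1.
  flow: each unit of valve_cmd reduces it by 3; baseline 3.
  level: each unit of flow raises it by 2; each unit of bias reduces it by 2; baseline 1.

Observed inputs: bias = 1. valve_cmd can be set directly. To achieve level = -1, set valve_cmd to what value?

Intervening on valve_cmd fixes its value directly, overriding its dependence on bias.
Substituting into the level equation gives level = -6*valve_cmd + 5.
Solve -6*valve_cmd + 5 = -1: valve_cmd = (-1 - 5) / -6 = 1.

valve_cmd = 1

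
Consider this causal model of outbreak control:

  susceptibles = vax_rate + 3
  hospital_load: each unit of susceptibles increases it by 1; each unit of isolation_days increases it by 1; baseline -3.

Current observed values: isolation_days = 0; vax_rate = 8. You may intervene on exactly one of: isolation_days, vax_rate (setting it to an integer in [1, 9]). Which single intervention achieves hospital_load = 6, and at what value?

set vax_rate = 6

Intervening on isolation_days: hospital_load = isolation_days + 8. Reaching 6 requires isolation_days = -2, outside [1, 9].
Intervening on vax_rate: with other inputs at their observed values, hospital_load = vax_rate. Solving for 6 gives vax_rate = 6, within [1, 9].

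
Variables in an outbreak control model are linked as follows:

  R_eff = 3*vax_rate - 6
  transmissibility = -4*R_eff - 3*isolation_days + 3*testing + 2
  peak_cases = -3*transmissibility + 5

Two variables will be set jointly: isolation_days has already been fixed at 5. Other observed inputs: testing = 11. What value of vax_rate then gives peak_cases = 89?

With isolation_days held at 5:
Substituting into the transmissibility equation gives transmissibility = -12*vax_rate + 44.
This gives peak_cases = 36*vax_rate - 127.
Solve 36*vax_rate - 127 = 89: vax_rate = (89 + 127) / 36 = 6.

vax_rate = 6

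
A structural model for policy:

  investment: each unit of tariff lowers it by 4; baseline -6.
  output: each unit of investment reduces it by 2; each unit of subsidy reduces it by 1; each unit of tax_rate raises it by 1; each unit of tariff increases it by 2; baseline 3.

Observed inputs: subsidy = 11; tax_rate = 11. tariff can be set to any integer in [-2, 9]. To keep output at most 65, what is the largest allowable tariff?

Substituting into the output equation gives output = 10*tariff + 15.
Require 10*tariff + 15 ≤ 65, so tariff ≤ 5.
The largest integer in [-2, 9] satisfying this is 5.

tariff = 5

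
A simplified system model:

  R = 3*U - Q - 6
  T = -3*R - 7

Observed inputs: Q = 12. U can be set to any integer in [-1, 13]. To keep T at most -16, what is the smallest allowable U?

U = 7

Substituting into the R equation gives R = 3*U - 18.
So T = -9*U + 47.
Require -9*U + 47 ≤ -16, so U ≥ 7.
The smallest integer in [-1, 13] satisfying this is 7.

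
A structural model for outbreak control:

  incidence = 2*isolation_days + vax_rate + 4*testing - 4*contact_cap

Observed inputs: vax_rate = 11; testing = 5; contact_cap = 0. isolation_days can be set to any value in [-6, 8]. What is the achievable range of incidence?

19 to 47

Substituting into the incidence equation gives incidence = 2*isolation_days + 31.
Linear in isolation_days, so extremes are at the endpoints: isolation_days = -6 gives incidence = 19; isolation_days = 8 gives incidence = 47.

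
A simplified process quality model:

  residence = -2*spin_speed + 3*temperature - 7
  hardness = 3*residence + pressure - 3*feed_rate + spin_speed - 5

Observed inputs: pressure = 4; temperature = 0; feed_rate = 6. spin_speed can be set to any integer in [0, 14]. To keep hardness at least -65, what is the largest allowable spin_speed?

spin_speed = 5

Substituting into the residence equation gives residence = -2*spin_speed - 7.
So hardness = -5*spin_speed - 40.
Require -5*spin_speed - 40 ≥ -65, so spin_speed ≤ 5.
The largest integer in [0, 14] satisfying this is 5.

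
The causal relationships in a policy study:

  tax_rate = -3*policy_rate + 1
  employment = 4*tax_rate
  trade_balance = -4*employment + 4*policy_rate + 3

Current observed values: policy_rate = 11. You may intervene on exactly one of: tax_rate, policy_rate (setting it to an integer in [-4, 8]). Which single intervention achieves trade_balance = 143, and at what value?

set policy_rate = 3

Intervening on tax_rate: trade_balance = -16*tax_rate + 47. Reaching 143 requires tax_rate = -6, outside [-4, 8].
Intervening on policy_rate: with other inputs at their observed values, trade_balance = 52*policy_rate - 13. Solving for 143 gives policy_rate = 3, within [-4, 8].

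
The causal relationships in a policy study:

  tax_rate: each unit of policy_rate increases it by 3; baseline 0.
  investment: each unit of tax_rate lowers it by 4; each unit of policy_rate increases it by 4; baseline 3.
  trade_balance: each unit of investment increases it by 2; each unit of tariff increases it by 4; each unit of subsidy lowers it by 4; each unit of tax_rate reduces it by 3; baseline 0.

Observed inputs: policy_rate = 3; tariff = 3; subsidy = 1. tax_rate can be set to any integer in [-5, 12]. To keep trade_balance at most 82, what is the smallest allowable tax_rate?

tax_rate = -4

Intervening on tax_rate fixes its value directly, overriding its dependence on policy_rate.
Substituting into the investment equation gives investment = -4*tax_rate + 15.
So trade_balance = -11*tax_rate + 38.
Require -11*tax_rate + 38 ≤ 82, so tax_rate ≥ -4.
The smallest integer in [-5, 12] satisfying this is -4.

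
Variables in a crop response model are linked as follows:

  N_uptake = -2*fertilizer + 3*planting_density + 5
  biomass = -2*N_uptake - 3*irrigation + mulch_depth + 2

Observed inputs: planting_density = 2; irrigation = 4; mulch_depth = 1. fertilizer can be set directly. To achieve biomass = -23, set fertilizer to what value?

Substituting into the N_uptake equation gives N_uptake = -2*fertilizer + 11.
Substituting into the biomass equation gives biomass = 4*fertilizer - 31.
Solve 4*fertilizer - 31 = -23: fertilizer = (-23 + 31) / 4 = 2.

fertilizer = 2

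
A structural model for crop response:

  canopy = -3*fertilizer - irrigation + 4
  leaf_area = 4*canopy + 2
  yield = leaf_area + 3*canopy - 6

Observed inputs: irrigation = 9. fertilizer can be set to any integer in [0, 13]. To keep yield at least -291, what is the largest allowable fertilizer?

Substituting into the canopy equation gives canopy = -3*fertilizer - 5.
So leaf_area = -12*fertilizer - 18.
Substituting into the yield equation gives yield = -21*fertilizer - 39.
Require -21*fertilizer - 39 ≥ -291, so fertilizer ≤ 12.
The largest integer in [0, 13] satisfying this is 12.

fertilizer = 12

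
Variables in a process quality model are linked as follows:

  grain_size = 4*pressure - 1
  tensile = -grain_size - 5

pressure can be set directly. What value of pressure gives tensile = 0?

pressure = -1

Substituting into the tensile equation gives tensile = -4*pressure - 4.
Solve -4*pressure - 4 = 0: pressure = (0 + 4) / -4 = -1.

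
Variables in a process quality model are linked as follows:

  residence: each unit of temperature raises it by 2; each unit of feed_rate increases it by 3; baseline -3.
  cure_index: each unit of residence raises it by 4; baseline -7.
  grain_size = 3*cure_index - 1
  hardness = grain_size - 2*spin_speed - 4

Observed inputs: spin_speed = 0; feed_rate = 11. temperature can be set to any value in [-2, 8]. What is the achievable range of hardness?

Substituting into the residence equation gives residence = 2*temperature + 30.
This gives cure_index = 8*temperature + 113.
grain_size becomes 24*temperature + 338.
This gives hardness = 24*temperature + 334.
Linear in temperature, so extremes are at the endpoints: temperature = -2 gives hardness = 286; temperature = 8 gives hardness = 526.

286 to 526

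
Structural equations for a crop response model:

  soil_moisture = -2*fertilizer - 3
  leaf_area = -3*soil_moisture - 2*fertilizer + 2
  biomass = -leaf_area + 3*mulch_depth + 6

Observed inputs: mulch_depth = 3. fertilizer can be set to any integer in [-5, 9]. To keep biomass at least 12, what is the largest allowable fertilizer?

Substituting into the leaf_area equation gives leaf_area = 4*fertilizer + 11.
So biomass = -4*fertilizer + 4.
Require -4*fertilizer + 4 ≥ 12, so fertilizer ≤ -2.
The largest integer in [-5, 9] satisfying this is -2.

fertilizer = -2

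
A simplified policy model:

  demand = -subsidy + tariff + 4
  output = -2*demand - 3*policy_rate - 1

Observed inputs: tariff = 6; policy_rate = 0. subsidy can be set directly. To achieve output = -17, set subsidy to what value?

subsidy = 2

Substituting into the demand equation gives demand = -subsidy + 10.
So output = 2*subsidy - 21.
Solve 2*subsidy - 21 = -17: subsidy = (-17 + 21) / 2 = 2.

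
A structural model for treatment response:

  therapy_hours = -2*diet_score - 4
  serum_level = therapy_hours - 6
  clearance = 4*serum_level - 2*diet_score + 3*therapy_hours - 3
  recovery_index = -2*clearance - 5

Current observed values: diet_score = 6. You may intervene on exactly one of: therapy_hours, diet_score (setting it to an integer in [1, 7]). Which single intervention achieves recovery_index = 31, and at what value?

set therapy_hours = 3

Intervening on therapy_hours: with other inputs at their observed values, recovery_index = -14*therapy_hours + 73. Solving for 31 gives therapy_hours = 3, within [1, 7].
Intervening on diet_score: recovery_index = 32*diet_score + 105. Reaching 31 requires diet_score = -37/16, not an integer.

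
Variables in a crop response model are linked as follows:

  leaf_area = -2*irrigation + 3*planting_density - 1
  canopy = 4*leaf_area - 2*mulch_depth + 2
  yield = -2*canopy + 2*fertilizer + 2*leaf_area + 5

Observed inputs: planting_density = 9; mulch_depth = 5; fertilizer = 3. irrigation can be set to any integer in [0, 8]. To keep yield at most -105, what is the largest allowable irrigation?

irrigation = 2

Substituting into the leaf_area equation gives leaf_area = -2*irrigation + 26.
Substituting into the canopy equation gives canopy = -8*irrigation + 96.
Substituting into the yield equation gives yield = 12*irrigation - 129.
Require 12*irrigation - 129 ≤ -105, so irrigation ≤ 2.
The largest integer in [0, 8] satisfying this is 2.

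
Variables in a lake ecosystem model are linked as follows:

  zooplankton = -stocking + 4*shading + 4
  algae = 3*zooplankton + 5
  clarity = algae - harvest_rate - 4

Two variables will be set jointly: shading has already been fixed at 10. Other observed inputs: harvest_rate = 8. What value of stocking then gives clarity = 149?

With shading held at 10:
Substituting into the zooplankton equation gives zooplankton = -stocking + 44.
This gives algae = -3*stocking + 137.
So clarity = -3*stocking + 125.
Solve -3*stocking + 125 = 149: stocking = (149 - 125) / -3 = -8.

stocking = -8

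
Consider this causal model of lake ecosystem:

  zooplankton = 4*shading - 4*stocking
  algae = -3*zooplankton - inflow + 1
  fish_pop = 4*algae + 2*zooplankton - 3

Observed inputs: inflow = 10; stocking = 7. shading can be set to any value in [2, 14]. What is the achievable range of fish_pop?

Substituting into the zooplankton equation gives zooplankton = 4*shading - 28.
Substituting into the algae equation gives algae = -12*shading + 75.
Substituting into the fish_pop equation gives fish_pop = -40*shading + 241.
Linear in shading, so extremes are at the endpoints: shading = 2 gives fish_pop = 161; shading = 14 gives fish_pop = -319.

-319 to 161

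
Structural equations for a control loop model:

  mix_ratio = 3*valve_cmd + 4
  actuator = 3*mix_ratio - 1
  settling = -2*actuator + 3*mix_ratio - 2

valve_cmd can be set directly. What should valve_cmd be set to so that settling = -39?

valve_cmd = 3

Substituting into the actuator equation gives actuator = 9*valve_cmd + 11.
Substituting into the settling equation gives settling = -9*valve_cmd - 12.
Solve -9*valve_cmd - 12 = -39: valve_cmd = (-39 + 12) / -9 = 3.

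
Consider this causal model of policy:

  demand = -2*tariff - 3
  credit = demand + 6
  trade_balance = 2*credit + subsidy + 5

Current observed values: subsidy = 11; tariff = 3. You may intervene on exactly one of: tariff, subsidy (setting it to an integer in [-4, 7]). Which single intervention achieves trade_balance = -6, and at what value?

Intervening on tariff: with other inputs at their observed values, trade_balance = -4*tariff + 22. Solving for -6 gives tariff = 7, within [-4, 7].
Intervening on subsidy: trade_balance = subsidy - 1. Reaching -6 requires subsidy = -5, outside [-4, 7].

set tariff = 7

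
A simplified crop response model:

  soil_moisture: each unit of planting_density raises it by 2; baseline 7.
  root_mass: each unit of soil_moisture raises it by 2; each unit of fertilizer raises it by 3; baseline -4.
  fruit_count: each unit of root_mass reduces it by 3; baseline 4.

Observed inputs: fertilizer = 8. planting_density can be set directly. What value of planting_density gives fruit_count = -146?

Substituting into the root_mass equation gives root_mass = 4*planting_density + 34.
This gives fruit_count = -12*planting_density - 98.
Solve -12*planting_density - 98 = -146: planting_density = (-146 + 98) / -12 = 4.

planting_density = 4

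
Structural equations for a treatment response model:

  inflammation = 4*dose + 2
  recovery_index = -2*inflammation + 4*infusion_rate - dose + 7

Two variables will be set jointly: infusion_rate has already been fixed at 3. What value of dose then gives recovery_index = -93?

dose = 12

With infusion_rate held at 3:
Substituting into the recovery_index equation gives recovery_index = -9*dose + 15.
Solve -9*dose + 15 = -93: dose = (-93 - 15) / -9 = 12.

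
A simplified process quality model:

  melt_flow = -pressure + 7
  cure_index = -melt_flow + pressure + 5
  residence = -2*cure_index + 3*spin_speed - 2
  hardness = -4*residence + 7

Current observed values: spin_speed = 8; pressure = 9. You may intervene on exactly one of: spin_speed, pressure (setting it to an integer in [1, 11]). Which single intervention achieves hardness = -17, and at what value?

Intervening on spin_speed: hardness = -12*spin_speed + 143. Reaching -17 requires spin_speed = 40/3, not an integer.
Intervening on pressure: with other inputs at their observed values, hardness = 16*pressure - 97. Solving for -17 gives pressure = 5, within [1, 11].

set pressure = 5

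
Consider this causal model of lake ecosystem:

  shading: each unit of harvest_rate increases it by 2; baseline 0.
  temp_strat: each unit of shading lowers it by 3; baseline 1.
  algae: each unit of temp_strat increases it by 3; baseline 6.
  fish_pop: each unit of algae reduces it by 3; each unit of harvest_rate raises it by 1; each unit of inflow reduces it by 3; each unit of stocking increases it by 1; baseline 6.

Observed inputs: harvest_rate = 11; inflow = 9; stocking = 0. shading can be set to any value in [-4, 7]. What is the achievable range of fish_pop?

-145 to 152

Intervening on shading fixes its value directly, overriding its dependence on harvest_rate.
Substituting into the algae equation gives algae = -9*shading + 9.
This gives fish_pop = 27*shading - 37.
Linear in shading, so extremes are at the endpoints: shading = -4 gives fish_pop = -145; shading = 7 gives fish_pop = 152.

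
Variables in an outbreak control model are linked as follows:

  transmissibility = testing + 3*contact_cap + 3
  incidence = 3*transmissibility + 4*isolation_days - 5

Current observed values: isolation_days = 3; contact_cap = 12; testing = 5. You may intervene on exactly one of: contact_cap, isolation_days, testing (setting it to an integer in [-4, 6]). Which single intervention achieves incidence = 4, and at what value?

set contact_cap = -3

Intervening on contact_cap: with other inputs at their observed values, incidence = 9*contact_cap + 31. Solving for 4 gives contact_cap = -3, within [-4, 6].
Intervening on isolation_days: incidence = 4*isolation_days + 127. Reaching 4 requires isolation_days = -123/4, not an integer.
Intervening on testing: incidence = 3*testing + 124. Reaching 4 requires testing = -40, outside [-4, 6].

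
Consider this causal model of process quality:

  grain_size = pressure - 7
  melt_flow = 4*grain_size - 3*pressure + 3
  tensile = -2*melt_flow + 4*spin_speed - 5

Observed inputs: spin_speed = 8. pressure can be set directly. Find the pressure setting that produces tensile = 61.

pressure = 8

Substituting into the melt_flow equation gives melt_flow = pressure - 25.
So tensile = -2*pressure + 77.
Solve -2*pressure + 77 = 61: pressure = (61 - 77) / -2 = 8.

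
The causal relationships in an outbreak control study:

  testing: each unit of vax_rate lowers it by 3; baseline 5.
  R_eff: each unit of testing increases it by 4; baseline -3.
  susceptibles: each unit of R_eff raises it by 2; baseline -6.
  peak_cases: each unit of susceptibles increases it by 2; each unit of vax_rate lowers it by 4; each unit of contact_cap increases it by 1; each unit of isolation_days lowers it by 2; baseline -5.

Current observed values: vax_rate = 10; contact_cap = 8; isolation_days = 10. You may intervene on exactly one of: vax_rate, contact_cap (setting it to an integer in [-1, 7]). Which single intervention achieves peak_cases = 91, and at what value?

Intervening on vax_rate: with other inputs at their observed values, peak_cases = -52*vax_rate + 39. Solving for 91 gives vax_rate = -1, within [-1, 7].
Intervening on contact_cap: peak_cases = contact_cap - 489. Reaching 91 requires contact_cap = 580, outside [-1, 7].

set vax_rate = -1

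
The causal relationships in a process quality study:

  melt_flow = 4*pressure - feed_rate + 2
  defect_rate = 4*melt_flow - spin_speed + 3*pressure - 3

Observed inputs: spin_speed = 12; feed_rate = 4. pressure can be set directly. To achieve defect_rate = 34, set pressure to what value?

pressure = 3

Substituting into the melt_flow equation gives melt_flow = 4*pressure - 2.
This gives defect_rate = 19*pressure - 23.
Solve 19*pressure - 23 = 34: pressure = (34 + 23) / 19 = 3.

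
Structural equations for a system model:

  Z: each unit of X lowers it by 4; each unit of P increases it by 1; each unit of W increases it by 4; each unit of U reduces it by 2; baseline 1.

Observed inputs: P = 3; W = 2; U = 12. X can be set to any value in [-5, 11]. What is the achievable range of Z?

Substituting into the Z equation gives Z = -4*X - 12.
Linear in X, so extremes are at the endpoints: X = -5 gives Z = 8; X = 11 gives Z = -56.

-56 to 8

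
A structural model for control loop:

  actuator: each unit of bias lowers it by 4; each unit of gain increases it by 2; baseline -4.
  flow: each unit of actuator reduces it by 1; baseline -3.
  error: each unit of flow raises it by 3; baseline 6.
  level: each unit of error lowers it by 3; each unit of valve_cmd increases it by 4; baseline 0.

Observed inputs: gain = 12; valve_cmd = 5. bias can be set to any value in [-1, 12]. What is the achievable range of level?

-223 to 245

Substituting into the actuator equation gives actuator = -4*bias + 20.
Substituting into the flow equation gives flow = 4*bias - 23.
Substituting into the error equation gives error = 12*bias - 63.
This gives level = -36*bias + 209.
Linear in bias, so extremes are at the endpoints: bias = -1 gives level = 245; bias = 12 gives level = -223.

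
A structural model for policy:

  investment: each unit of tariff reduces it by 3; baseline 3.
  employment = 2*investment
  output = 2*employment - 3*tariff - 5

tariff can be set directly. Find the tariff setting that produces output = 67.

tariff = -4

Substituting into the employment equation gives employment = -6*tariff + 6.
So output = -15*tariff + 7.
Solve -15*tariff + 7 = 67: tariff = (67 - 7) / -15 = -4.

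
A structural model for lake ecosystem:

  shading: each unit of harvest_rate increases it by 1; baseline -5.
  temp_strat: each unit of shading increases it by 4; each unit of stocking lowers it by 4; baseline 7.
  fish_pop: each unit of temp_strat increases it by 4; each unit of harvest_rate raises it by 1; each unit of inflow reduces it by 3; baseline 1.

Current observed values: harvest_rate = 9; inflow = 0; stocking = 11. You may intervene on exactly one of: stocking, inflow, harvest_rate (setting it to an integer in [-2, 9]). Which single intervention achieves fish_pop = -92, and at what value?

Intervening on stocking: fish_pop = -16*stocking + 102. Reaching -92 requires stocking = 97/8, not an integer.
Intervening on inflow: with other inputs at their observed values, fish_pop = -3*inflow - 74. Solving for -92 gives inflow = 6, within [-2, 9].
Intervening on harvest_rate: fish_pop = 17*harvest_rate - 227. Reaching -92 requires harvest_rate = 135/17, not an integer.

set inflow = 6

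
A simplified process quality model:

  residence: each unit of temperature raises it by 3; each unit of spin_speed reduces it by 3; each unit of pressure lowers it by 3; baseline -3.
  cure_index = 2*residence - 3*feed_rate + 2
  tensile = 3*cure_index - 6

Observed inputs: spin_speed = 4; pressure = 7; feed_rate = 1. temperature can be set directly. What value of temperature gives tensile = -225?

temperature = 0

Substituting into the residence equation gives residence = 3*temperature - 36.
So cure_index = 6*temperature - 73.
Substituting into the tensile equation gives tensile = 18*temperature - 225.
Solve 18*temperature - 225 = -225: temperature = (-225 + 225) / 18 = 0.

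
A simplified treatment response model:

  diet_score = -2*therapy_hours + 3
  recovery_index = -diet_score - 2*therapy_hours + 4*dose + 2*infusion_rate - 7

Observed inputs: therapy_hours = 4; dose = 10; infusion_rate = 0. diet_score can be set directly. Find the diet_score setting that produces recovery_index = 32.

Intervening on diet_score fixes its value directly, overriding its dependence on therapy_hours.
Substituting into the recovery_index equation gives recovery_index = -diet_score + 25.
Solve -diet_score + 25 = 32: diet_score = (32 - 25) / -1 = -7.

diet_score = -7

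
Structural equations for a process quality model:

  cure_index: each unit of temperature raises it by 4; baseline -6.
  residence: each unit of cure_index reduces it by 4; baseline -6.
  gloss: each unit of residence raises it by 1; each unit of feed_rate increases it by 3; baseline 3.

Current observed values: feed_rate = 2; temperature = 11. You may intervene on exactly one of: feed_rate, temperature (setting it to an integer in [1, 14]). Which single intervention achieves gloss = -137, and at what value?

Intervening on feed_rate: with other inputs at their observed values, gloss = 3*feed_rate - 155. Solving for -137 gives feed_rate = 6, within [1, 14].
Intervening on temperature: gloss = -16*temperature + 27. Reaching -137 requires temperature = 41/4, not an integer.

set feed_rate = 6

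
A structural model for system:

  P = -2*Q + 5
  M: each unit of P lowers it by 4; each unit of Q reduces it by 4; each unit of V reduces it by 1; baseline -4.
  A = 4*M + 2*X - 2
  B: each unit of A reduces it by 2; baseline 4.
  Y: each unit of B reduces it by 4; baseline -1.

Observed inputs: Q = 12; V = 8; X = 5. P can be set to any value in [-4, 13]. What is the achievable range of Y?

Intervening on P fixes its value directly, overriding its dependence on Q.
Substituting into the M equation gives M = -4*P - 60.
Substituting into the A equation gives A = -16*P - 232.
Substituting into the B equation gives B = 32*P + 468.
Substituting into the Y equation gives Y = -128*P - 1873.
Linear in P, so extremes are at the endpoints: P = -4 gives Y = -1361; P = 13 gives Y = -3537.

-3537 to -1361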